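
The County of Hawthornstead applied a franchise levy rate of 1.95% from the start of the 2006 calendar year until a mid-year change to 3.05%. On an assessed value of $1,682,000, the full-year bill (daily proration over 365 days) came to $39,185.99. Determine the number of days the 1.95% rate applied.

239 days

Let d = days at the first rate; then 365 − d days at the second rate.
$1,682,000 × [1.95%·d + 3.05%·(365−d)] / 365 = $39,185.99
Solving gives d = 239, so the new rate took effect on 28 Aug 2006.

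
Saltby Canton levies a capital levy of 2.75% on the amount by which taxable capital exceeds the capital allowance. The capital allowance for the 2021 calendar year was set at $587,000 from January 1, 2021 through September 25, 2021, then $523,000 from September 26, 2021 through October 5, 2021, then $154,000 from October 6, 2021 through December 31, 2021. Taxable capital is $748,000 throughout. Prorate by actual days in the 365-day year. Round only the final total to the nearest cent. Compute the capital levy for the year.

$7,313.95

January 1 – September 25, 2021: 268 days, exemption $587,000 → ($748,000 − $587,000) × 2.75% × 268/365 = $3,250.8767
September 26 – October 5, 2021: 10 days, exemption $523,000 → ($748,000 − $523,000) × 2.75% × 10/365 = $169.5205
October 6 – December 31, 2021: 87 days, exemption $154,000 → ($748,000 − $154,000) × 2.75% × 87/365 = $3,893.5479
Total = $7,313.9452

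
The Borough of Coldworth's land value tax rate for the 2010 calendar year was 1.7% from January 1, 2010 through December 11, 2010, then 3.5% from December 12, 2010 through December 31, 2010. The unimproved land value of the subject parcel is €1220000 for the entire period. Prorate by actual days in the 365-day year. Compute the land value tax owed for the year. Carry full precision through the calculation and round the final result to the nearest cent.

€21943.29

January 1 – December 11, 2010: 345 days at 1.7% → €1220000 × 1.7% × 345/365 = €19603.5616
December 12 – December 31, 2010: 20 days at 3.5% → €1220000 × 3.5% × 20/365 = €2339.7260
Total = €21943.2877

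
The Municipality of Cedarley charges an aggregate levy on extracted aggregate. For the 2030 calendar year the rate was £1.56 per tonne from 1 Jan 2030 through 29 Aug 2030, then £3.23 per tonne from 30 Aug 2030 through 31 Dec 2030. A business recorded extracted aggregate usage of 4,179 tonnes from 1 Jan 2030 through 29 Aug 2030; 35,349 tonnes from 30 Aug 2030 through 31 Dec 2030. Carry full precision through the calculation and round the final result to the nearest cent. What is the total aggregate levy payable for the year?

£120696.51

1 Jan – 29 Aug 2030: 4,179 tonnes at £1.56/tonne → £6519.24
30 Aug – 31 Dec 2030: 35,349 tonnes at £3.23/tonne → £114177.27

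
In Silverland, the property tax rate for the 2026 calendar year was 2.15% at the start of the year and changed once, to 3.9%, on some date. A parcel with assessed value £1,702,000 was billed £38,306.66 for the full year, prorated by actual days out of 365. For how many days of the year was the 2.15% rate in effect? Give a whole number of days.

344 days

Let d = days at the first rate; then 365 − d days at the second rate.
£1,702,000 × [2.15%·d + 3.9%·(365−d)] / 365 = £38,306.66
Solving gives d = 344, so the new rate took effect on 11 December 2026.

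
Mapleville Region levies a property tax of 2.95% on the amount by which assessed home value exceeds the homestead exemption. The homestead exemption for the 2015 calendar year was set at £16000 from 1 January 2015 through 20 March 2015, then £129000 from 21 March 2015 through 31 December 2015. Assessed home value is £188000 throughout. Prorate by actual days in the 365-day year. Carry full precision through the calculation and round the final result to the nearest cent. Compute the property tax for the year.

1 January – 20 March 2015: 79 days, exemption £16000 → (£188000 − £16000) × 2.95% × 79/365 = £1098.2082
21 March – 31 December 2015: 286 days, exemption £129000 → (£188000 − £129000) × 2.95% × 286/365 = £1363.7890
Total = £2461.9973

£2462.00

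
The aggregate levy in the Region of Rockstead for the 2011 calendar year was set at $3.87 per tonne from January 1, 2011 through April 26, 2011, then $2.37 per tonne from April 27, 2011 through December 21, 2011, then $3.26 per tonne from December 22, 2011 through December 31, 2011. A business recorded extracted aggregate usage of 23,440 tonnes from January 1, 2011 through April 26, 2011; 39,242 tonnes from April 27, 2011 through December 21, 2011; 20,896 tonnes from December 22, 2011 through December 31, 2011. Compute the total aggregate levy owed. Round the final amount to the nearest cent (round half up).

$251837.30

January 1 – April 26, 2011: 23,440 tonnes at $3.87/tonne → $90712.80
April 27 – December 21, 2011: 39,242 tonnes at $2.37/tonne → $93003.54
December 22 – December 31, 2011: 20,896 tonnes at $3.26/tonne → $68120.96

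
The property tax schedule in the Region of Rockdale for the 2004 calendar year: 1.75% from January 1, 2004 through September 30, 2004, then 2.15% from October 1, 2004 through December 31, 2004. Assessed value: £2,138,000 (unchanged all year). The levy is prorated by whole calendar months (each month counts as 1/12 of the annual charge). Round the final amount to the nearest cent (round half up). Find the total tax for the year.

January 1 – September 30, 2004: 9 months at 1.75% → £2,138,000 × 1.75% × 9/12 = £28,061.2500
October 1 – December 31, 2004: 3 months at 2.15% → £2,138,000 × 2.15% × 3/12 = £11,491.7500
Total = £39,553.0000

£39,553.00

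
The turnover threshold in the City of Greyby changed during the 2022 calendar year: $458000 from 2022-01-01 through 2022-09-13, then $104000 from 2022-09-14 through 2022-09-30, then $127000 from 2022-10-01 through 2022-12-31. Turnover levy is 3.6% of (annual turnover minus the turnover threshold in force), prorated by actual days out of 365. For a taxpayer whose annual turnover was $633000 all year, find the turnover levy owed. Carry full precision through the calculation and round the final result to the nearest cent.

2022-01-01 to 2022-09-13: 256 days, exemption $458000 → ($633000 − $458000) × 3.6% × 256/365 = $4418.6301
2022-09-14 to 2022-09-30: 17 days, exemption $104000 → ($633000 − $104000) × 3.6% × 17/365 = $886.9808
2022-10-01 to 2022-12-31: 92 days, exemption $127000 → ($633000 − $127000) × 3.6% × 92/365 = $4591.4301
Total = $9897.0411

$9897.04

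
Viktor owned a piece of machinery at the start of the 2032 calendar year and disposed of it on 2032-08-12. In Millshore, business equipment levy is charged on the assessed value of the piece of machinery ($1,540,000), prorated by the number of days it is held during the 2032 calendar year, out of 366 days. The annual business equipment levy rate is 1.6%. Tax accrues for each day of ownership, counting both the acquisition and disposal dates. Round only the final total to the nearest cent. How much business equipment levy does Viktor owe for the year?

Days held (2032-01-01 to 2032-08-12): 225 out of 366
Tax = $1,540,000 × 1.6% × 225/366 = $15,147.5410

$15,147.54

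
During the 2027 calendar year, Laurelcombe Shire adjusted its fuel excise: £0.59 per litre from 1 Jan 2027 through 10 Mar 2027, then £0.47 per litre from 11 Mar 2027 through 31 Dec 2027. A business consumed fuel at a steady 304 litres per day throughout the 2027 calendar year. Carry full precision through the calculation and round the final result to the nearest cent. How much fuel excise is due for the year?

£54,668.32

1 Jan – 10 Mar 2027: 69 days × 304 litres/day = 20,976 litres at £0.59/litre → £12,375.84
11 Mar – 31 Dec 2027: 296 days × 304 litres/day = 89,984 litres at £0.47/litre → £42,292.48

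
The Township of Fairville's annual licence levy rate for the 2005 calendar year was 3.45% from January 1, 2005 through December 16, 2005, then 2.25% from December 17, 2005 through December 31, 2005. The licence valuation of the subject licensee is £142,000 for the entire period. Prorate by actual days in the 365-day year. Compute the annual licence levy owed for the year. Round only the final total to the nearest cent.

£4,828.97

January 1 – December 16, 2005: 350 days at 3.45% → £142,000 × 3.45% × 350/365 = £4,697.6712
December 17 – December 31, 2005: 15 days at 2.25% → £142,000 × 2.25% × 15/365 = £131.3014
Total = £4,828.9726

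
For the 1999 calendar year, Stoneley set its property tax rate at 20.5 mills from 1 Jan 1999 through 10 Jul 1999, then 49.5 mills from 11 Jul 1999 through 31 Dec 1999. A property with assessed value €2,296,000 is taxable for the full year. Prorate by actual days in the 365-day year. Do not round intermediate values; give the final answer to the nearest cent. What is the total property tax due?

1 Jan – 10 Jul 1999: 191 days at 20.5 mills → €2,296,000 × 2.05% × 191/365 = €24,630.1041
11 Jul – 31 Dec 1999: 174 days at 49.5 mills → €2,296,000 × 4.95% × 174/365 = €54,179.3096
Total = €78,809.4137

€78,809.41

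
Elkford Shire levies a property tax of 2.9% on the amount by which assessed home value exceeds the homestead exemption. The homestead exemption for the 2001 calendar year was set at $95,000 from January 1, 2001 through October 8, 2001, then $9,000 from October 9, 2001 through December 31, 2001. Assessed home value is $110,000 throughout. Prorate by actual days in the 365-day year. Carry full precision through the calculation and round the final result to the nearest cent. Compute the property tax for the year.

$1,008.96

January 1 – October 8, 2001: 281 days, exemption $95,000 → ($110,000 − $95,000) × 2.9% × 281/365 = $334.8904
October 9 – December 31, 2001: 84 days, exemption $9,000 → ($110,000 − $9,000) × 2.9% × 84/365 = $674.0712
Total = $1,008.9616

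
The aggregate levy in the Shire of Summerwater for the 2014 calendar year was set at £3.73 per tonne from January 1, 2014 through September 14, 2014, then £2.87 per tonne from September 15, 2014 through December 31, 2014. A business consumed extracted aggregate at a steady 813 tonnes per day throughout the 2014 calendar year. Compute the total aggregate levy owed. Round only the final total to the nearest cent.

£1,031,347.41

January 1 – September 14, 2014: 257 days × 813 tonnes/day = 208,941 tonnes at £3.73/tonne → £779,349.93
September 15 – December 31, 2014: 108 days × 813 tonnes/day = 87,804 tonnes at £2.87/tonne → £251,997.48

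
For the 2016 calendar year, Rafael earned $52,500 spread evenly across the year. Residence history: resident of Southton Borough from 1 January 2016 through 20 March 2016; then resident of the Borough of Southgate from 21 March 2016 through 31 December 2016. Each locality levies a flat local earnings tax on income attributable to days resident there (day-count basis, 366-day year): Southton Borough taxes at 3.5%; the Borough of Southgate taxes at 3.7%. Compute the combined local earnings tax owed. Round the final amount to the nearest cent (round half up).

Southton Borough, 1 January – 20 March 2016: 80 days → $52,500 × 3.5% × 80/366 = $401.6393
The Borough of Southgate, 21 March – 31 December 2016: 286 days → $52,500 × 3.7% × 286/366 = $1,517.9098
Total = $1,919.5492

$1,919.55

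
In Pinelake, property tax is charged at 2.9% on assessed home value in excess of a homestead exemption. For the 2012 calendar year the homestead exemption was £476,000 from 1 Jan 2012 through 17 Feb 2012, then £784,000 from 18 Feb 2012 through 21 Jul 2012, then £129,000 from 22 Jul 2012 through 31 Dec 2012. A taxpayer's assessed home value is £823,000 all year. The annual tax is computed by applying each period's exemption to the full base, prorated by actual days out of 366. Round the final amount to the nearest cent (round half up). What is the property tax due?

£10,761.93

1 Jan – 17 Feb 2012: 48 days, exemption £476,000 → (£823,000 − £476,000) × 2.9% × 48/366 = £1,319.7377
18 Feb – 21 Jul 2012: 155 days, exemption £784,000 → (£823,000 − £784,000) × 2.9% × 155/366 = £478.9754
22 Jul – 31 Dec 2012: 163 days, exemption £129,000 → (£823,000 − £129,000) × 2.9% × 163/366 = £8,963.2186
Total = £10,761.9317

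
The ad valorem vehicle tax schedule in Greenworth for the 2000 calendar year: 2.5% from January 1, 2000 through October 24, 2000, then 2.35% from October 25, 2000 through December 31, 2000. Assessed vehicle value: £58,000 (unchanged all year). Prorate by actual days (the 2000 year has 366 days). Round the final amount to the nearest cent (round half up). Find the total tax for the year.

£1,433.84

January 1 – October 24, 2000: 298 days at 2.5% → £58,000 × 2.5% × 298/366 = £1,180.6011
October 25 – December 31, 2000: 68 days at 2.35% → £58,000 × 2.35% × 68/366 = £253.2350
Total = £1,433.8361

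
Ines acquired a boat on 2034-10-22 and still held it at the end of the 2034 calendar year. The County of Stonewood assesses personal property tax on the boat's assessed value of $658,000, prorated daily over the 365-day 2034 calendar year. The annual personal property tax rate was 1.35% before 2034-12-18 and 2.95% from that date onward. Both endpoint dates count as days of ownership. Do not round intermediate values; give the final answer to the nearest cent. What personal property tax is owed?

2034-10-22 to 2034-12-17: 57 days at 1.35% → $658,000 × 1.35% × 57/365 = $1,387.2082
2034-12-18 to 2034-12-31: 14 days at 2.95% → $658,000 × 2.95% × 14/365 = $744.5315
Total = $2,131.7397

$2,131.74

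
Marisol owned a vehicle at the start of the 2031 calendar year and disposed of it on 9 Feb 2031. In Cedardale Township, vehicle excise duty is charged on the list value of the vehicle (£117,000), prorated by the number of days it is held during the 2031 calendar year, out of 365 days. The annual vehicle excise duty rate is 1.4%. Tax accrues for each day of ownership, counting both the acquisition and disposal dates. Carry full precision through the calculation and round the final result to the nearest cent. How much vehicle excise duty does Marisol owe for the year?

£179.51

Days held (1 Jan – 9 Feb 2031): 40 out of 365
Tax = £117,000 × 1.4% × 40/365 = £179.5068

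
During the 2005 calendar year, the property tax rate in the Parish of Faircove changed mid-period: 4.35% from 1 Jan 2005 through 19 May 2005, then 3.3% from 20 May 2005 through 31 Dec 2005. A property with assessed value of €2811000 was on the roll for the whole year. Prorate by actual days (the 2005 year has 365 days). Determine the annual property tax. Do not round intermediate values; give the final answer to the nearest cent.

€104003.15

1 Jan – 19 May 2005: 139 days at 4.35% → €2811000 × 4.35% × 139/365 = €46566.3329
20 May – 31 Dec 2005: 226 days at 3.3% → €2811000 × 3.3% × 226/365 = €57436.8164
Total = €104003.1493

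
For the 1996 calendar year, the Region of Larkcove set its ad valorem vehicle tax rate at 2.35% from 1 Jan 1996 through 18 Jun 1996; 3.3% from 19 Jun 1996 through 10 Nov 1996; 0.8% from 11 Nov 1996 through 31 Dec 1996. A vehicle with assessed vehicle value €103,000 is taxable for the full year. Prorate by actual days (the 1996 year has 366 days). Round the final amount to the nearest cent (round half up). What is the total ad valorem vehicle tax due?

€2,585.69

1 Jan – 18 Jun 1996: 170 days at 2.35% → €103,000 × 2.35% × 170/366 = €1,124.2760
19 Jun – 10 Nov 1996: 145 days at 3.3% → €103,000 × 3.3% × 145/366 = €1,346.5984
11 Nov – 31 Dec 1996: 51 days at 0.8% → €103,000 × 0.8% × 51/366 = €114.8197
Total = €2,585.6940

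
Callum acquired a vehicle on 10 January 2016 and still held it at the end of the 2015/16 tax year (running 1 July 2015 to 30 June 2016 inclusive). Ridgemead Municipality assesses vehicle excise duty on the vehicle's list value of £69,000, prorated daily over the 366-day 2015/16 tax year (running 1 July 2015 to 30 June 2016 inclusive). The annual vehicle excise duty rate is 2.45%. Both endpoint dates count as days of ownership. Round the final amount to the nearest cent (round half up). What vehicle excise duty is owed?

Days held (10 January – 30 June 2016): 173 out of 366
Tax = £69,000 × 2.45% × 173/366 = £799.0615

£799.06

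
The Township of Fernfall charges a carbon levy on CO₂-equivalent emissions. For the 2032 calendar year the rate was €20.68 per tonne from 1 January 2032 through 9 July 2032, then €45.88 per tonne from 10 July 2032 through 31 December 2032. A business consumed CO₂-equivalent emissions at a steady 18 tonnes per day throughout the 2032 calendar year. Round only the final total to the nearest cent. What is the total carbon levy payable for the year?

1 January – 9 July 2032: 191 days × 18 tonnes/day = 3,438 tonnes at €20.68/tonne → €71,097.84
10 July – 31 December 2032: 175 days × 18 tonnes/day = 3,150 tonnes at €45.88/tonne → €144,522.00

€215,619.84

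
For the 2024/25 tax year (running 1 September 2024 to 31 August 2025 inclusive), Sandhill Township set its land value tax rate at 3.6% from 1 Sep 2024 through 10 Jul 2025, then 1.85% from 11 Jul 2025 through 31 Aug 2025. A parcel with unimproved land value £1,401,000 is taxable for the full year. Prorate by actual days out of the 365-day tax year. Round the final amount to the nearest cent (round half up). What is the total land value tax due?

£46,943.10

1 Sep 2024 – 10 Jul 2025: 313 days at 3.6% → £1,401,000 × 3.6% × 313/365 = £43,250.5973
11 Jul – 31 Aug 2025: 52 days at 1.85% → £1,401,000 × 1.85% × 52/365 = £3,692.4986
Total = £46,943.0959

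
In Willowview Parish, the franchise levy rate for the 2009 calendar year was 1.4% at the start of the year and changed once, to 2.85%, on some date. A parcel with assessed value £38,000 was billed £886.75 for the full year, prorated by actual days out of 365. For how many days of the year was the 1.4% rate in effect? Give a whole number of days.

130 days

Let d = days at the first rate; then 365 − d days at the second rate.
£38,000 × [1.4%·d + 2.85%·(365−d)] / 365 = £886.75
Solving gives d = 130, so the new rate took effect on 11 May 2009.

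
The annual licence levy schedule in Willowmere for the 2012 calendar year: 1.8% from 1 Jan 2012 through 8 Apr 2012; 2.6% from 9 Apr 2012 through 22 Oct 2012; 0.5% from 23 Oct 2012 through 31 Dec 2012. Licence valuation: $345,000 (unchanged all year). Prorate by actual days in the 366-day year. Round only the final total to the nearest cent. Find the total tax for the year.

1 Jan – 8 Apr 2012: 99 days at 1.8% → $345,000 × 1.8% × 99/366 = $1,679.7541
9 Apr – 22 Oct 2012: 197 days at 2.6% → $345,000 × 2.6% × 197/366 = $4,828.1148
23 Oct – 31 Dec 2012: 70 days at 0.5% → $345,000 × 0.5% × 70/366 = $329.9180
Total = $6,837.7869

$6,837.79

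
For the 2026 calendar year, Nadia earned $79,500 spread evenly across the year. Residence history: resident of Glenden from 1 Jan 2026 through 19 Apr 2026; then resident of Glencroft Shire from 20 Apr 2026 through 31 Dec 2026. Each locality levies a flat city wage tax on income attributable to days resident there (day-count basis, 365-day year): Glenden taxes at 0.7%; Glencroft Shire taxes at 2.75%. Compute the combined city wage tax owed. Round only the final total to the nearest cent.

Glenden, 1 Jan – 19 Apr 2026: 109 days → $79,500 × 0.7% × 109/365 = $166.1877
Glencroft Shire, 20 Apr – 31 Dec 2026: 256 days → $79,500 × 2.75% × 256/365 = $1,533.3699
Total = $1,699.5575

$1,699.56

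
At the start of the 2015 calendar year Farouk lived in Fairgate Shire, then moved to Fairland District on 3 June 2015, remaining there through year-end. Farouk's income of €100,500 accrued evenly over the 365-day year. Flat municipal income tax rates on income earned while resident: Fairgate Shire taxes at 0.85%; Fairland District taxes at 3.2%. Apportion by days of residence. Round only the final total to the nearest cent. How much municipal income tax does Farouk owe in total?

€2,226.01

Fairgate Shire, 1 January – 2 June 2015: 153 days → €100,500 × 0.85% × 153/365 = €358.0829
Fairland District, 3 June – 31 December 2015: 212 days → €100,500 × 3.2% × 212/365 = €1,867.9233
Total = €2,226.0062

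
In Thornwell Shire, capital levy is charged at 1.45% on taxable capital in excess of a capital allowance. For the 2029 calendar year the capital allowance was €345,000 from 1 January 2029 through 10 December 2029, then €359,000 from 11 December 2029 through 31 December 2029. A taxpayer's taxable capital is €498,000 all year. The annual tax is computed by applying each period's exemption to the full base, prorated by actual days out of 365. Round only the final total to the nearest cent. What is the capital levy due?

€2,206.82

1 January – 10 December 2029: 344 days, exemption €345,000 → (€498,000 − €345,000) × 1.45% × 344/365 = €2,090.8603
11 December – 31 December 2029: 21 days, exemption €359,000 → (€498,000 − €359,000) × 1.45% × 21/365 = €115.9603
Total = €2,206.8205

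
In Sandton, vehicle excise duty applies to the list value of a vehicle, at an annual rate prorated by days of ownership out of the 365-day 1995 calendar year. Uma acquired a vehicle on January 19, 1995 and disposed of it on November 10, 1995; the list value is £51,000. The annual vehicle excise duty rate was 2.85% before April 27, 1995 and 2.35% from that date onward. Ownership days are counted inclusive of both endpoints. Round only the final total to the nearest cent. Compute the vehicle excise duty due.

January 19 – April 26, 1995: 98 days at 2.85% → £51,000 × 2.85% × 98/365 = £390.2548
April 27 – November 10, 1995: 198 days at 2.35% → £51,000 × 2.35% × 198/365 = £650.1452
Total = £1,040.4000

£1,040.40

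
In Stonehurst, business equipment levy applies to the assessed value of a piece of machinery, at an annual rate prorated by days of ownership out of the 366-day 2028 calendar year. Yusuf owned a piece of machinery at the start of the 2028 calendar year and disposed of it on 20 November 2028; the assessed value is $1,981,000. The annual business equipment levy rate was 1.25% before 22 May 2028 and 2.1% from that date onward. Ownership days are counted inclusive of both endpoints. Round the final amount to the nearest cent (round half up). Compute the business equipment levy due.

$30,407.81

1 January – 21 May 2028: 142 days at 1.25% → $1,981,000 × 1.25% × 142/366 = $9,607.3087
22 May – 20 November 2028: 183 days at 2.1% → $1,981,000 × 2.1% × 183/366 = $20,800.5000
Total = $30,407.8087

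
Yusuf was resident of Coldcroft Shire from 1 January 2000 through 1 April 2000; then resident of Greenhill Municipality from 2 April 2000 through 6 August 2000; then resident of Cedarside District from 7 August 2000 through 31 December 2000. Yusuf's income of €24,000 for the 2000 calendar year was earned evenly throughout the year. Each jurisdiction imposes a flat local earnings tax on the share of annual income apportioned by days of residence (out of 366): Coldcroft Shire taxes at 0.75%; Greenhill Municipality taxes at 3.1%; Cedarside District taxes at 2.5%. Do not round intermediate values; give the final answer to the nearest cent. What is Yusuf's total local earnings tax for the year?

€544.39

Coldcroft Shire, 1 January – 1 April 2000: 92 days → €24,000 × 0.75% × 92/366 = €45.2459
Greenhill Municipality, 2 April – 6 August 2000: 127 days → €24,000 × 3.1% × 127/366 = €258.1639
Cedarside District, 7 August – 31 December 2000: 147 days → €24,000 × 2.5% × 147/366 = €240.9836
Total = €544.3934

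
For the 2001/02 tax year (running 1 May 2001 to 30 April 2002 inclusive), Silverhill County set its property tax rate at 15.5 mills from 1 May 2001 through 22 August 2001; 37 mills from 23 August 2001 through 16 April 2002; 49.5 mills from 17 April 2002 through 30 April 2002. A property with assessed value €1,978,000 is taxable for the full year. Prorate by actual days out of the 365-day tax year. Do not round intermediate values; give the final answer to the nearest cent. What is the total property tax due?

1 May – 22 August 2001: 114 days at 15.5 mills → €1,978,000 × 1.55% × 114/365 = €9,575.6877
23 August 2001 – 16 April 2002: 237 days at 37 mills → €1,978,000 × 3.7% × 237/365 = €47,520.7726
17 April – 30 April 2002: 14 days at 49.5 mills → €1,978,000 × 4.95% × 14/365 = €3,755.4904
Total = €60,851.9507

€60,851.95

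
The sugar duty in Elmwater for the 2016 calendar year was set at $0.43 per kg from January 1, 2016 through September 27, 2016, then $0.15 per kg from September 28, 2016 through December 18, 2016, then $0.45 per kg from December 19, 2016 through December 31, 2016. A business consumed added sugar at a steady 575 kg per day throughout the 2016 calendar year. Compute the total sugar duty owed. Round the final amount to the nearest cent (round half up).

January 1 – September 27, 2016: 271 days × 575 kg/day = 155,825 kg at $0.43/kg → $67004.75
September 28 – December 18, 2016: 82 days × 575 kg/day = 47,150 kg at $0.15/kg → $7072.50
December 19 – December 31, 2016: 13 days × 575 kg/day = 7,475 kg at $0.45/kg → $3363.75

$77441.00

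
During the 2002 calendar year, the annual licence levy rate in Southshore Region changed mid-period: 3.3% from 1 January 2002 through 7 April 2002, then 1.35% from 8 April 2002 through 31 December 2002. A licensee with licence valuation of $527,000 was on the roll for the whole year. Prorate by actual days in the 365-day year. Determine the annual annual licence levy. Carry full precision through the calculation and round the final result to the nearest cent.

1 January – 7 April 2002: 97 days at 3.3% → $527,000 × 3.3% × 97/365 = $4,621.7178
8 April – 31 December 2002: 268 days at 1.35% → $527,000 × 1.35% × 268/365 = $5,223.7973
Total = $9,845.5151

$9,845.52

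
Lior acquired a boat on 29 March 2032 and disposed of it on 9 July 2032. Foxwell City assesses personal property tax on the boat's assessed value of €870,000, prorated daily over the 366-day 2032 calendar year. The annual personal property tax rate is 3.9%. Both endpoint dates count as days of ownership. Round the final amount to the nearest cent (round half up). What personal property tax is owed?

€9,548.61

Days held (29 March – 9 July 2032): 103 out of 366
Tax = €870,000 × 3.9% × 103/366 = €9,548.6066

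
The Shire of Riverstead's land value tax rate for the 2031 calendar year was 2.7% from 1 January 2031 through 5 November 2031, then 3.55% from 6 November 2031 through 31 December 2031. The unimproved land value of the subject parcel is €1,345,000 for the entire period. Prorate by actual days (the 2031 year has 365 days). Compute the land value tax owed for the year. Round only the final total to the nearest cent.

€38,069.03

1 January – 5 November 2031: 309 days at 2.7% → €1,345,000 × 2.7% × 309/365 = €30,743.3836
6 November – 31 December 2031: 56 days at 3.55% → €1,345,000 × 3.55% × 56/365 = €7,325.6438
Total = €38,069.0274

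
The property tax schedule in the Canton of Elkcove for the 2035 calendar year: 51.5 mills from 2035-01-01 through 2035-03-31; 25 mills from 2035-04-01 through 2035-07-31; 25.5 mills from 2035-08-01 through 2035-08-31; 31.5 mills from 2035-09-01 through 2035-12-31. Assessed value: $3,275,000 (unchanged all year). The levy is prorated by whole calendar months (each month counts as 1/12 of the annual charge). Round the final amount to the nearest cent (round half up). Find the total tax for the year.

2035-01-01 to 2035-03-31: 3 months at 51.5 mills → $3,275,000 × 5.15% × 3/12 = $42,165.6250
2035-04-01 to 2035-07-31: 4 months at 25 mills → $3,275,000 × 2.5% × 4/12 = $27,291.6667
2035-08-01 to 2035-08-31: 1 month at 25.5 mills → $3,275,000 × 2.55% × 1/12 = $6,959.3750
2035-09-01 to 2035-12-31: 4 months at 31.5 mills → $3,275,000 × 3.15% × 4/12 = $34,387.5000
Total = $110,804.1667

$110,804.17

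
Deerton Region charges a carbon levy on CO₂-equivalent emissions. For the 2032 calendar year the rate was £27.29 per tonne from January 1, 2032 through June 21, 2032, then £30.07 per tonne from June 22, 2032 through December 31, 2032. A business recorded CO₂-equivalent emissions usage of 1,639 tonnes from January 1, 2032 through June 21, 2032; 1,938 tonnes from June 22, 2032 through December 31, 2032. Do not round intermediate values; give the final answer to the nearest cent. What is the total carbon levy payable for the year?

January 1 – June 21, 2032: 1,639 tonnes at £27.29/tonne → £44,728.31
June 22 – December 31, 2032: 1,938 tonnes at £30.07/tonne → £58,275.66

£103,003.97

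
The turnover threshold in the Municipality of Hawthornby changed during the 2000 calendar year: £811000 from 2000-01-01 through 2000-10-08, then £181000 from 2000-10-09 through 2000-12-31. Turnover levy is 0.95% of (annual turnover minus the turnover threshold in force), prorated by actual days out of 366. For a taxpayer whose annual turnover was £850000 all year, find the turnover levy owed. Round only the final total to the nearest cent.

£1744.11

2000-01-01 to 2000-10-08: 282 days, exemption £811000 → (£850000 − £811000) × 0.95% × 282/366 = £285.4672
2000-10-09 to 2000-12-31: 84 days, exemption £181000 → (£850000 − £181000) × 0.95% × 84/366 = £1458.6393
Total = £1744.1066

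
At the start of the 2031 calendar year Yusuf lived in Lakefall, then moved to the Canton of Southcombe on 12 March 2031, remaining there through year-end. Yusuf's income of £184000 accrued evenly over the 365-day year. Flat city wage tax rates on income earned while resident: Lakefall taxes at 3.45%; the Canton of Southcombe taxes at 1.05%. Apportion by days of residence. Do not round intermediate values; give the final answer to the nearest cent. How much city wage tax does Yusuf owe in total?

Lakefall, 1 January – 11 March 2031: 70 days → £184000 × 3.45% × 70/365 = £1217.4247
The Canton of Southcombe, 12 March – 31 December 2031: 295 days → £184000 × 1.05% × 295/365 = £1561.4795
Total = £2778.9041

£2778.90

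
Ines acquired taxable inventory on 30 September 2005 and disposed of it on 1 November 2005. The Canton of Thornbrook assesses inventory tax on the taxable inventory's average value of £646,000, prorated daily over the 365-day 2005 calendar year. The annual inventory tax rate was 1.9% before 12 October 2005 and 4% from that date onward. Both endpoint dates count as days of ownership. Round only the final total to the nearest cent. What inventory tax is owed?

30 September – 11 October 2005: 12 days at 1.9% → £646,000 × 1.9% × 12/365 = £403.5288
12 October – 1 November 2005: 21 days at 4% → £646,000 × 4% × 21/365 = £1,486.6849
Total = £1,890.2137

£1,890.21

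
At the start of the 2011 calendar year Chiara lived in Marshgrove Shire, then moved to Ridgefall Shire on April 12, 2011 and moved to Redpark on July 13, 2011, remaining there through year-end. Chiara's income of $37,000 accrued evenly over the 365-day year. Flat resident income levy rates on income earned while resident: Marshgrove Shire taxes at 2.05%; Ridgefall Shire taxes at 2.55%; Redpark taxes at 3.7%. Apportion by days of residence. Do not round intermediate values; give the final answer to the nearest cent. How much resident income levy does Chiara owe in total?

Marshgrove Shire, January 1 – April 11, 2011: 101 days → $37,000 × 2.05% × 101/365 = $209.8863
Ridgefall Shire, April 12 – July 12, 2011: 92 days → $37,000 × 2.55% × 92/365 = $237.8137
Redpark, July 13 – December 31, 2011: 172 days → $37,000 × 3.7% × 172/365 = $645.1178
Total = $1,092.8178

$1,092.82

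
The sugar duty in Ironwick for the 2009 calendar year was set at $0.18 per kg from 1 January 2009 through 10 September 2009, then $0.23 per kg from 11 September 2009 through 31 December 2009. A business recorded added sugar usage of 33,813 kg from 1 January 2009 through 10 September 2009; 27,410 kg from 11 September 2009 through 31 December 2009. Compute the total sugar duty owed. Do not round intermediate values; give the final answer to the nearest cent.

1 January – 10 September 2009: 33,813 kg at $0.18/kg → $6,086.34
11 September – 31 December 2009: 27,410 kg at $0.23/kg → $6,304.30

$12,390.64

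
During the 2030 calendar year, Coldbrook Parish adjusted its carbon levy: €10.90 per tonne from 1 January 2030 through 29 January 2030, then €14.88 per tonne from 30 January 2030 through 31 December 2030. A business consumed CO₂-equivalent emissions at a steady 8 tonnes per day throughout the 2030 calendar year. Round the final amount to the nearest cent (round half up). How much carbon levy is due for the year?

€42,526.24

1 January – 29 January 2030: 29 days × 8 tonnes/day = 232 tonnes at €10.90/tonne → €2,528.80
30 January – 31 December 2030: 336 days × 8 tonnes/day = 2,688 tonnes at €14.88/tonne → €39,997.44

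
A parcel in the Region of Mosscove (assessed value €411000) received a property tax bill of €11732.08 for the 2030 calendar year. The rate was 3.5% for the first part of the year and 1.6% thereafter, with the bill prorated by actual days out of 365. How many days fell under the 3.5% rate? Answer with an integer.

Let d = days at the first rate; then 365 − d days at the second rate.
€411000 × [3.5%·d + 1.6%·(365−d)] / 365 = €11732.08
Solving gives d = 241, so the new rate took effect on 30 August 2030.

241 days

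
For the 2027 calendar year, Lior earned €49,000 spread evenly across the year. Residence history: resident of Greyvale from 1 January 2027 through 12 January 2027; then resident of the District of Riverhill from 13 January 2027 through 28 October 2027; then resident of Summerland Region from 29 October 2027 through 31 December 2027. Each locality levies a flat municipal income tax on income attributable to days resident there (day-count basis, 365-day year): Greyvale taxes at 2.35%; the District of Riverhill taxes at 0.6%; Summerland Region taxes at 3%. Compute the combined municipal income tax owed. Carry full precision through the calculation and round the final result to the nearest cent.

Greyvale, 1 January – 12 January 2027: 12 days → €49,000 × 2.35% × 12/365 = €37.8575
The District of Riverhill, 13 January – 28 October 2027: 289 days → €49,000 × 0.6% × 289/365 = €232.7836
Summerland Region, 29 October – 31 December 2027: 64 days → €49,000 × 3% × 64/365 = €257.7534
Total = €528.3945

€528.39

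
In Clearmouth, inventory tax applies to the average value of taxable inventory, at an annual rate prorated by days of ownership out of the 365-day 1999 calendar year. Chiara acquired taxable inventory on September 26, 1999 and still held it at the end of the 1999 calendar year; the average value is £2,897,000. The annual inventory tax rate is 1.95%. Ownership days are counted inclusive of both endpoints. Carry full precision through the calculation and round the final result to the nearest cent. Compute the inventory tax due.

£15,012.81

Days held (September 26 – December 31, 1999): 97 out of 365
Tax = £2,897,000 × 1.95% × 97/365 = £15,012.8096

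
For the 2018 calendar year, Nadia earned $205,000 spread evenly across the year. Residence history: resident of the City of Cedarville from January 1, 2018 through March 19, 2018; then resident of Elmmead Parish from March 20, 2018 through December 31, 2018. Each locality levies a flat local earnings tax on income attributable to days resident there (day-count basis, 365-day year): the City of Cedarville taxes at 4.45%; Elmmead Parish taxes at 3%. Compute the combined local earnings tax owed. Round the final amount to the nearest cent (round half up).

The City of Cedarville, January 1 – March 19, 2018: 78 days → $205,000 × 4.45% × 78/365 = $1,949.4658
Elmmead Parish, March 20 – December 31, 2018: 287 days → $205,000 × 3% × 287/365 = $4,835.7534
Total = $6,785.2192

$6,785.22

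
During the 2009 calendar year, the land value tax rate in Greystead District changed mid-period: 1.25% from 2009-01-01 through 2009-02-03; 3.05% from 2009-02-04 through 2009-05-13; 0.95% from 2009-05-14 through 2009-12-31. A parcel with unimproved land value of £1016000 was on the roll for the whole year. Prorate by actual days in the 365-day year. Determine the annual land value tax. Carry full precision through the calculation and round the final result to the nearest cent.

£15722.95

2009-01-01 to 2009-02-03: 34 days at 1.25% → £1016000 × 1.25% × 34/365 = £1183.0137
2009-02-04 to 2009-05-13: 99 days at 3.05% → £1016000 × 3.05% × 99/365 = £8404.9644
2009-05-14 to 2009-12-31: 232 days at 0.95% → £1016000 × 0.95% × 232/365 = £6134.9699
Total = £15722.9479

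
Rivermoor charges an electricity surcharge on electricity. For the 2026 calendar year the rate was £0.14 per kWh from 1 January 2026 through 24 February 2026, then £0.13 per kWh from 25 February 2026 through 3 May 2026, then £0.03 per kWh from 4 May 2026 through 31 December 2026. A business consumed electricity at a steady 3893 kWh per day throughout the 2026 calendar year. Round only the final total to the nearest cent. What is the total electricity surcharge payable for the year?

1 January – 24 February 2026: 55 days × 3893 kWh/day = 214,115 kWh at £0.14/kWh → £29976.10
25 February – 3 May 2026: 68 days × 3893 kWh/day = 264,724 kWh at £0.13/kWh → £34414.12
4 May – 31 December 2026: 242 days × 3893 kWh/day = 942,106 kWh at £0.03/kWh → £28263.18

£92653.40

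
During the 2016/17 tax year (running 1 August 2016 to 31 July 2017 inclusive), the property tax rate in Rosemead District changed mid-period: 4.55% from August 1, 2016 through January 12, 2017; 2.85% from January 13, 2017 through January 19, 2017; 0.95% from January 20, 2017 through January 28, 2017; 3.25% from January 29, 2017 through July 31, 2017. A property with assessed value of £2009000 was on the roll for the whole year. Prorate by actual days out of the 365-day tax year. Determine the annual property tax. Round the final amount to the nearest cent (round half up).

£75805.35

August 1, 2016 – January 12, 2017: 165 days at 4.55% → £2009000 × 4.55% × 165/365 = £41322.1027
January 13 – January 19, 2017: 7 days at 2.85% → £2009000 × 2.85% × 7/365 = £1098.0699
January 20 – January 28, 2017: 9 days at 0.95% → £2009000 × 0.95% × 9/365 = £470.6014
January 29 – July 31, 2017: 184 days at 3.25% → £2009000 × 3.25% × 184/365 = £32914.5753
Total = £75805.3493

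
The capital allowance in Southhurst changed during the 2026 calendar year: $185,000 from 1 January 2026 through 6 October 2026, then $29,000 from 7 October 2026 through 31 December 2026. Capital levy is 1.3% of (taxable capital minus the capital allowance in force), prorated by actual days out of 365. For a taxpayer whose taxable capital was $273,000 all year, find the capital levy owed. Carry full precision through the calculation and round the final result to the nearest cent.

$1,621.83

1 January – 6 October 2026: 279 days, exemption $185,000 → ($273,000 − $185,000) × 1.3% × 279/365 = $874.4548
7 October – 31 December 2026: 86 days, exemption $29,000 → ($273,000 − $29,000) × 1.3% × 86/365 = $747.3753
Total = $1,621.8301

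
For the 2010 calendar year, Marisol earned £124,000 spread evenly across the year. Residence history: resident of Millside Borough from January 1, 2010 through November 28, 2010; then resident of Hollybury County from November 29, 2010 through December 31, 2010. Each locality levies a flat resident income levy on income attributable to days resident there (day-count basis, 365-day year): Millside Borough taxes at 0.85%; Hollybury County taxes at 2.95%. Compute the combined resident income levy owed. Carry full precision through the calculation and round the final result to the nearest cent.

£1,289.43

Millside Borough, January 1 – November 28, 2010: 332 days → £124,000 × 0.85% × 332/365 = £958.7068
Hollybury County, November 29 – December 31, 2010: 33 days → £124,000 × 2.95% × 33/365 = £330.7233
Total = £1,289.4301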